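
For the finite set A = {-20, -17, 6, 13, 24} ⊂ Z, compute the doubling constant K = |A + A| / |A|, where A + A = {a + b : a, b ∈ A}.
K = |A + A| / |A| = 15/5 = 3

Enumerate A + A = {a + b : a, b ∈ A}. With |A| = 5, there are |A|^2 = 25 ordered sum pairs; collecting distinct values, A + A = {-40, -37, -34, -14, -11, -7, -4, 4, 7, 12, 19, 26, 30, 37, 48}, so |A + A| = 15. Thus K = 15/5 = 3. For comparison, the minimum possible |A + A| over all 5-element sets is 2·5 − 1 = 9 (so min K = 9/5), attained only by arithmetic progressions.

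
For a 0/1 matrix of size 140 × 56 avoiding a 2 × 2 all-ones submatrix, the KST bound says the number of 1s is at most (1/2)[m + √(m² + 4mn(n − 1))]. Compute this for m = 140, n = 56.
z(140, 56; 2, 2) ≤ (1/2)[140 + √(140² + 4·140·56·55)] = (1/2)[140 + √1744400] = 730.3787

Kővári–Sós–Turán: let r_1, ..., r_140 be the row sums and z = Σ r_i the total number of 1s. Each pair of columns can share at most one row with both entries 1 (else a 2×2 all-ones block appears), so Σ_i C(r_i, 2) ≤ C(56, 2) = 1540. By convexity Σ_i C(r_i, 2) ≥ 140·C(z/140, 2) = z(z − 140)/(2·140), giving z² − 140z − 140·56·55 ≤ 0 and hence z ≤ (1/2)[140 + √(19600 + 4·431200)] = (1/2)[140 + √1744400] ≈ (1/2)(140 + 1320.7574) = 730.3787.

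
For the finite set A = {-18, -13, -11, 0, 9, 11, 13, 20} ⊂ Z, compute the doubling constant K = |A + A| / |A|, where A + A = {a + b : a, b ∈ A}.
K = |A + A| / |A| = 29/8

Enumerate A + A = {a + b : a, b ∈ A}. With |A| = 8, there are |A|^2 = 64 ordered sum pairs; collecting distinct values, A + A = {-36, -31, -29, -26, -24, -22, -18, -13, -11, -9, -7, -5, -4, -2, 0, 2, 7, 9, 11, 13, 18, 20, 22, 24, 26, 29, 31, 33, 40}, so |A + A| = 29. Thus K = 29/8. For comparison, the minimum possible |A + A| over all 8-element sets is 2·8 − 1 = 15 (so min K = 15/8), attained only by arithmetic progressions.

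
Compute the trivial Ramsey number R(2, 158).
R(2, 158) = 158

R(2, k) = k for all k ≥ 2: in a 2-colouring of K_k, either some edge is red (a red K_2) or all edges are blue (a blue K_k). And K_{157} coloured all-blue has no blue K_158, so R(2, 158) > 157. Hence R(2, 158) = 158.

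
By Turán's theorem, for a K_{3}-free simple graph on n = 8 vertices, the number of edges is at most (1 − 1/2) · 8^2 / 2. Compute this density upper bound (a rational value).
Turán density bound = (1/2) · 8^2/2 = 16

Turán's theorem: ex(n, K_{r+1}) is achieved by the complete r-partite Turán graph T(n, r) with parts as balanced as possible, and is at most (1 − 1/r) · n^2/2. For r = 2, n = 8: the density bound is (1/2) · 64/2 = 16. Since 2 ∣ 8, the Turán graph T(8, 2) has parts of equal size 4, and its edge count e(T(8, 2)) = 16 attains the density bound exactly.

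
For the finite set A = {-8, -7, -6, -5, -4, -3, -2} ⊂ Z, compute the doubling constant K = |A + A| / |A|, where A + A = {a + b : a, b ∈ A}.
K = |A + A| / |A| = 13/7

Enumerate A + A = {a + b : a, b ∈ A}. With |A| = 7, there are |A|^2 = 49 ordered sum pairs; collecting distinct values, A + A = {-16, -15, -14, -13, -12, -11, -10, -9, -8, -7, -6, -5, -4}, so |A + A| = 13. Thus K = 13/7. Here |A + A| = 2|A| − 1 = 13, the minimum possible — so K = 13/7 is minimal, which holds iff A is an arithmetic progression.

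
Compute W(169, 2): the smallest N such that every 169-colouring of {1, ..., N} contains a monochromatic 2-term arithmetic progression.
W(169, 2) = 169 + 1 = 170

A 2-term AP is any pair of integers, so a monochromatic 2-AP exists iff some colour is used at least twice. With 169 colours, the colouring i ↦ i on {1, ..., 169} uses each colour once, avoiding any monochromatic pair, so W(169, 2) > 169. For {1, ..., 170}, pigeonhole forces two integers of the same colour, which form a monochromatic 2-AP. Hence W(169, 2) = 170.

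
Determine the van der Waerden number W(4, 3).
W(4, 3) = 76

This is a classical value, W(4, 3) = 76, established by combining an explicit 4-colouring of {1, ..., 75} with no monochromatic 3-AP (giving the lower bound W(4, 3) > 75) and a finite case analysis / exhaustive computer search showing every 4-colouring of {1, ..., 76} has such an AP.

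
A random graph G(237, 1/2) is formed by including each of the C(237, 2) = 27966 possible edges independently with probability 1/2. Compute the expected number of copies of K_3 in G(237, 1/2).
E[# K_3] = C(237, 3) · (1/2)^C(3, 2) = 2190670 / 2^3 = 1095335/4 = 273833.75

For each 3-subset S of vertices (there are C(237, 3) = 2190670 such S), let X_S = 1 if S induces a K_3 (all C(3, 2) = 3 edges present). Then P(X_S = 1) = (1/2)^3 = 1/8. By linearity of expectation, E[# K_3] = C(237, 3) · (1/2)^3 = 2190670 / 8 = 1095335/4 = 273833.75.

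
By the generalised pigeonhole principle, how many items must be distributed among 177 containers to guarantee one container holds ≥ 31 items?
n = (31 − 1)·177 + 1 = 5311

By the generalised pigeonhole principle, to guarantee some box contains ≥ r objects we need more than (r − 1) · k objects total. Threshold: n = (r − 1) · k + 1. With r = 31 and k = 177: n = 30 · 177 + 1 = 5310 + 1 = 5311. For n = 5310 = 30 · 177, we can put exactly 30 objects in every box, avoiding 31 in any single one — so 5311 is tight.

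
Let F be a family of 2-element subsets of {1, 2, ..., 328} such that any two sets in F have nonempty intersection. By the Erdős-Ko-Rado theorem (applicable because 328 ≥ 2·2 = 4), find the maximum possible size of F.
max |F| = C(327, 1) = 327

Erdős-Ko-Rado (1961): when n ≥ 2k, max |F| = C(n−1, k−1). The bound is attained by the star {A : i ∈ A} for any fixed i ∈ [n]. Here C(328−1, 2−1) = C(327, 1) = 327.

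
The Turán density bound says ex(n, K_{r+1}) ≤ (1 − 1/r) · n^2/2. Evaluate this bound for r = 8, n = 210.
Turán density bound = (7/8) · 210^2/2 = 77175/4 ≈ 19293.75

Turán's theorem: ex(n, K_{r+1}) is achieved by the complete r-partite Turán graph T(n, r) with parts as balanced as possible, and is at most (1 − 1/r) · n^2/2. For r = 8, n = 210: the density bound is (7/8) · 44100/2 = 77175/4 ≈ 19293.75. The integer-valued extremum is e(T(210, 8)) = 19293, which is strictly less than the density bound 77175/4 since 8 ∤ 210 (the parts of T(210, 8) cannot all be equal).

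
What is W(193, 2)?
W(193, 2) = 193 + 1 = 194

A 2-term AP is any pair of integers, so a monochromatic 2-AP exists iff some colour is used at least twice. With 193 colours, the colouring i ↦ i on {1, ..., 193} uses each colour once, avoiding any monochromatic pair, so W(193, 2) > 193. For {1, ..., 194}, pigeonhole forces two integers of the same colour, which form a monochromatic 2-AP. Hence W(193, 2) = 194.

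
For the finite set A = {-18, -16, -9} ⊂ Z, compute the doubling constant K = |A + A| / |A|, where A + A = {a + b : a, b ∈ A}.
K = |A + A| / |A| = 6/3 = 2

Enumerate A + A = {a + b : a, b ∈ A}. With |A| = 3, there are |A|^2 = 9 ordered sum pairs; collecting distinct values, A + A = {-36, -34, -32, -27, -25, -18}, so |A + A| = 6. Thus K = 6/3 = 2. For comparison, the minimum possible |A + A| over all 3-element sets is 2·3 − 1 = 5 (so min K = 5/3), attained only by arithmetic progressions.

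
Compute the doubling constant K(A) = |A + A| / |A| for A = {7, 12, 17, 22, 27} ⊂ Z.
K = |A + A| / |A| = 9/5

Enumerate A + A = {a + b : a, b ∈ A}. With |A| = 5, there are |A|^2 = 25 ordered sum pairs; collecting distinct values, A + A = {14, 19, 24, 29, 34, 39, 44, 49, 54}, so |A + A| = 9. Thus K = 9/5. Here |A + A| = 2|A| − 1 = 9, the minimum possible — so K = 9/5 is minimal, which holds iff A is an arithmetic progression.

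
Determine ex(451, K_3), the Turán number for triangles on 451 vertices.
ex(451, K_3) = ⌊451^2/4⌋ = 50850

Mantel (1907): a triangle-free graph on n vertices has at most ⌊n^2/4⌋ edges, with equality for the complete bipartite graph K_{⌊n/2⌋, ⌈n/2⌉}. For n = 451: ⌊451^2/4⌋ = ⌊203401/4⌋ = 50850. The extremal graph is K_{225, 226}, which has 225·226 = 50850 edges.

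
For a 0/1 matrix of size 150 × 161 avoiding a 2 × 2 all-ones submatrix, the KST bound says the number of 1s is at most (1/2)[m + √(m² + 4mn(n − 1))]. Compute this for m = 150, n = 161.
z(150, 161; 2, 2) ≤ (1/2)[150 + √(150² + 4·150·161·160)] = (1/2)[150 + √15478500] = 2042.1362

Kővári–Sós–Turán: let r_1, ..., r_150 be the row sums and z = Σ r_i the total number of 1s. Each pair of columns can share at most one row with both entries 1 (else a 2×2 all-ones block appears), so Σ_i C(r_i, 2) ≤ C(161, 2) = 12880. By convexity Σ_i C(r_i, 2) ≥ 150·C(z/150, 2) = z(z − 150)/(2·150), giving z² − 150z − 150·161·160 ≤ 0 and hence z ≤ (1/2)[150 + √(22500 + 4·3864000)] = (1/2)[150 + √15478500] ≈ (1/2)(150 + 3934.2725) = 2042.1362.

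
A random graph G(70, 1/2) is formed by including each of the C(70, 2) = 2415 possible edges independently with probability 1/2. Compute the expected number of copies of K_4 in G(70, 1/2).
E[# K_4] = C(70, 4) · (1/2)^C(4, 2) = 916895 / 2^6 = 14326.484375

For each 4-subset S of vertices (there are C(70, 4) = 916895 such S), let X_S = 1 if S induces a K_4 (all C(4, 2) = 6 edges present). Then P(X_S = 1) = (1/2)^6 = 1/64. By linearity of expectation, E[# K_4] = C(70, 4) · (1/2)^6 = 916895 / 64 = 14326.484375.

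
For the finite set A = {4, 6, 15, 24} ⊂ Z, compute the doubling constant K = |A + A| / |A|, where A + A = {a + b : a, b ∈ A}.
K = |A + A| / |A| = 9/4

Enumerate A + A = {a + b : a, b ∈ A}. With |A| = 4, there are |A|^2 = 16 ordered sum pairs; collecting distinct values, A + A = {8, 10, 12, 19, 21, 28, 30, 39, 48}, so |A + A| = 9. Thus K = 9/4. For comparison, the minimum possible |A + A| over all 4-element sets is 2·4 − 1 = 7 (so min K = 7/4), attained only by arithmetic progressions.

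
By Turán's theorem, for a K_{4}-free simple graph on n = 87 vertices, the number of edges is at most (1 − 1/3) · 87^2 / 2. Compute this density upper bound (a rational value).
Turán density bound = (2/3) · 87^2/2 = 2523

Turán's theorem: ex(n, K_{r+1}) is achieved by the complete r-partite Turán graph T(n, r) with parts as balanced as possible, and is at most (1 − 1/r) · n^2/2. For r = 3, n = 87: the density bound is (2/3) · 7569/2 = 2523. Since 3 ∣ 87, the Turán graph T(87, 3) has parts of equal size 29, and its edge count e(T(87, 3)) = 2523 attains the density bound exactly.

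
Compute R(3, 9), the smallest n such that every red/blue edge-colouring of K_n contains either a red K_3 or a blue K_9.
R(3, 9) = 36

Lower bound: an explicit 2-colouring of K_{35} (typically a Paley-type or other structured construction) avoids a red K_3 and a blue K_9, showing R(3, 9) > 35.
Upper bound: the simple Erdős–Szekeres recurrence only gives R(3, 9) ≤ 37; the tight bound R(3, 9) ≤ 36 requires a sharper case analysis (or computer search) of 2-colourings of K_{36}.
Hence R(3, 9) = 36.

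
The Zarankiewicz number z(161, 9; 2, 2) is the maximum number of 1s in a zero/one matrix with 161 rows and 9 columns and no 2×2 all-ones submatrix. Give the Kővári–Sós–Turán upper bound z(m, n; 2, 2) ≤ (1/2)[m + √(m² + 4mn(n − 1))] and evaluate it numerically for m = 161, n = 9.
z(161, 9; 2, 2) ≤ (1/2)[161 + √(161² + 4·161·9·8)] = (1/2)[161 + √72289] = 214.9331

Kővári–Sós–Turán: let r_1, ..., r_161 be the row sums and z = Σ r_i the total number of 1s. Each pair of columns can share at most one row with both entries 1 (else a 2×2 all-ones block appears), so Σ_i C(r_i, 2) ≤ C(9, 2) = 36. By convexity Σ_i C(r_i, 2) ≥ 161·C(z/161, 2) = z(z − 161)/(2·161), giving z² − 161z − 161·9·8 ≤ 0 and hence z ≤ (1/2)[161 + √(25921 + 4·11592)] = (1/2)[161 + √72289] ≈ (1/2)(161 + 268.8661) = 214.9331.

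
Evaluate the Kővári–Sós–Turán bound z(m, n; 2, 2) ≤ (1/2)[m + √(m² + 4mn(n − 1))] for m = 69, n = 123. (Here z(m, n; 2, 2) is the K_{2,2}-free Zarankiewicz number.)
z(69, 123; 2, 2) ≤ (1/2)[69 + √(69² + 4·69·123·122)] = (1/2)[69 + √4146417] = 1052.6376

Kővári–Sós–Turán: let r_1, ..., r_69 be the row sums and z = Σ r_i the total number of 1s. Each pair of columns can share at most one row with both entries 1 (else a 2×2 all-ones block appears), so Σ_i C(r_i, 2) ≤ C(123, 2) = 7503. By convexity Σ_i C(r_i, 2) ≥ 69·C(z/69, 2) = z(z − 69)/(2·69), giving z² − 69z − 69·123·122 ≤ 0 and hence z ≤ (1/2)[69 + √(4761 + 4·1035414)] = (1/2)[69 + √4146417] ≈ (1/2)(69 + 2036.2753) = 1052.6376.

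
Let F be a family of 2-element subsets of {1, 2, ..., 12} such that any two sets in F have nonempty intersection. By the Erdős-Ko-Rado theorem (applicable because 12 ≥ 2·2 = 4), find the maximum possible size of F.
max |F| = C(11, 1) = 11

Erdős-Ko-Rado (1961): when n ≥ 2k, max |F| = C(n−1, k−1). The bound is attained by the star {A : i ∈ A} for any fixed i ∈ [n]. Here C(12−1, 2−1) = C(11, 1) = 11.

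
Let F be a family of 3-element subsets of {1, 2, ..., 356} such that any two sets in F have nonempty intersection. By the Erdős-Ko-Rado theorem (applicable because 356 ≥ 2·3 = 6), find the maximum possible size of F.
max |F| = C(355, 2) = 62835

The Erdős-Ko-Rado theorem states: for n ≥ 2k, an intersecting family of k-subsets of an n-element set has size at most C(n − 1, k − 1), with equality for 'star' families {A ⊆ [n] : |A| = k, i ∈ A} (fix an element i). For n = 356, k = 3: C(355, 2) = 62835.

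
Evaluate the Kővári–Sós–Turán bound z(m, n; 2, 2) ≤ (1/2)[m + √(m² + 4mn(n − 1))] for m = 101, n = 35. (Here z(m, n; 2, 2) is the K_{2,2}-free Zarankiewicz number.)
z(101, 35; 2, 2) ≤ (1/2)[101 + √(101² + 4·101·35·34)] = (1/2)[101 + √490961] = 400.843

Kővári–Sós–Turán: let r_1, ..., r_101 be the row sums and z = Σ r_i the total number of 1s. Each pair of columns can share at most one row with both entries 1 (else a 2×2 all-ones block appears), so Σ_i C(r_i, 2) ≤ C(35, 2) = 595. By convexity Σ_i C(r_i, 2) ≥ 101·C(z/101, 2) = z(z − 101)/(2·101), giving z² − 101z − 101·35·34 ≤ 0 and hence z ≤ (1/2)[101 + √(10201 + 4·120190)] = (1/2)[101 + √490961] ≈ (1/2)(101 + 700.6861) = 400.843.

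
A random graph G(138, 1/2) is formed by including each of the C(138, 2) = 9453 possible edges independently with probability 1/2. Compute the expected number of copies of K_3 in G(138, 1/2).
E[# K_3] = C(138, 3) · (1/2)^C(3, 2) = 428536 / 2^3 = 53567

For each 3-subset S of vertices (there are C(138, 3) = 428536 such S), let X_S = 1 if S induces a K_3 (all C(3, 2) = 3 edges present). Then P(X_S = 1) = (1/2)^3 = 1/8. By linearity of expectation, E[# K_3] = C(138, 3) · (1/2)^3 = 428536 / 8 = 53567.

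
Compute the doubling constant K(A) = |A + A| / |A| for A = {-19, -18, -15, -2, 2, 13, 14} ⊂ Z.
K = |A + A| / |A| = 25/7

Enumerate A + A = {a + b : a, b ∈ A}. With |A| = 7, there are |A|^2 = 49 ordered sum pairs; collecting distinct values, A + A = {-38, -37, -36, -34, -33, -30, -21, -20, -17, -16, -13, -6, -5, -4, -2, -1, 0, 4, 11, 12, 15, 16, 26, 27, 28}, so |A + A| = 25. Thus K = 25/7. For comparison, the minimum possible |A + A| over all 7-element sets is 2·7 − 1 = 13 (so min K = 13/7), attained only by arithmetic progressions.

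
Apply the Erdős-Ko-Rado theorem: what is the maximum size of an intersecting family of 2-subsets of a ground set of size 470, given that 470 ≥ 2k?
max |F| = C(469, 1) = 469

The Erdős-Ko-Rado theorem states: for n ≥ 2k, an intersecting family of k-subsets of an n-element set has size at most C(n − 1, k − 1), with equality for 'star' families {A ⊆ [n] : |A| = k, i ∈ A} (fix an element i). For n = 470, k = 2: C(469, 1) = 469.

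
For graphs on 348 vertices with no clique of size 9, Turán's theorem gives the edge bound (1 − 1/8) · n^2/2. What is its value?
Turán density bound = (7/8) · 348^2/2 = 52983

Turán's theorem: ex(n, K_{r+1}) is achieved by the complete r-partite Turán graph T(n, r) with parts as balanced as possible, and is at most (1 − 1/r) · n^2/2. For r = 8, n = 348: the density bound is (7/8) · 121104/2 = 52983. The integer-valued extremum is e(T(348, 8)) = 52982, which is strictly less than the density bound 52983 since 8 ∤ 348 (the parts of T(348, 8) cannot all be equal).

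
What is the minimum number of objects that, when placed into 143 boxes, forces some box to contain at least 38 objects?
n = (38 − 1)·143 + 1 = 5292

By the generalised pigeonhole principle, to guarantee some box contains ≥ r objects we need more than (r − 1) · k objects total. Threshold: n = (r − 1) · k + 1. With r = 38 and k = 143: n = 37 · 143 + 1 = 5291 + 1 = 5292. For n = 5291 = 37 · 143, we can put exactly 37 objects in every box, avoiding 38 in any single one — so 5292 is tight.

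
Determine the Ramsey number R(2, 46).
R(2, 46) = 46

R(2, k) = k for all k ≥ 2: in a 2-colouring of K_k, either some edge is red (a red K_2) or all edges are blue (a blue K_k). And K_{45} coloured all-blue has no blue K_46, so R(2, 46) > 45. Hence R(2, 46) = 46.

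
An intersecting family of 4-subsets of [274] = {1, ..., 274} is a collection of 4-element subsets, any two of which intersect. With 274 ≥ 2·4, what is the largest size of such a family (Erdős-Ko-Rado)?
max |F| = C(273, 3) = 3353896

Erdős-Ko-Rado (1961): when n ≥ 2k, max |F| = C(n−1, k−1). The bound is attained by the star {A : i ∈ A} for any fixed i ∈ [n]. Here C(274−1, 4−1) = C(273, 3) = 3353896.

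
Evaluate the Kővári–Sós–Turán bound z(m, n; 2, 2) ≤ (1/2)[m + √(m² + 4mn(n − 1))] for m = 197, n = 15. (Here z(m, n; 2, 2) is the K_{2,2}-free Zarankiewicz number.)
z(197, 15; 2, 2) ≤ (1/2)[197 + √(197² + 4·197·15·14)] = (1/2)[197 + √204289] = 324.4917

Kővári–Sós–Turán: let r_1, ..., r_197 be the row sums and z = Σ r_i the total number of 1s. Each pair of columns can share at most one row with both entries 1 (else a 2×2 all-ones block appears), so Σ_i C(r_i, 2) ≤ C(15, 2) = 105. By convexity Σ_i C(r_i, 2) ≥ 197·C(z/197, 2) = z(z − 197)/(2·197), giving z² − 197z − 197·15·14 ≤ 0 and hence z ≤ (1/2)[197 + √(38809 + 4·41370)] = (1/2)[197 + √204289] ≈ (1/2)(197 + 451.9834) = 324.4917.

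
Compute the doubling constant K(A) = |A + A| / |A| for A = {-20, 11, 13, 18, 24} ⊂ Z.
K = |A + A| / |A| = 15/5 = 3

Enumerate A + A = {a + b : a, b ∈ A}. With |A| = 5, there are |A|^2 = 25 ordered sum pairs; collecting distinct values, A + A = {-40, -9, -7, -2, 4, 22, 24, 26, 29, 31, 35, 36, 37, 42, 48}, so |A + A| = 15. Thus K = 15/5 = 3. For comparison, the minimum possible |A + A| over all 5-element sets is 2·5 − 1 = 9 (so min K = 9/5), attained only by arithmetic progressions.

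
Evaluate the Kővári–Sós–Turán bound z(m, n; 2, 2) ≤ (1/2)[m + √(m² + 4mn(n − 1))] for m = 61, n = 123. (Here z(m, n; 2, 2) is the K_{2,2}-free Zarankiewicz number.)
z(61, 123; 2, 2) ≤ (1/2)[61 + √(61² + 4·61·123·122)] = (1/2)[61 + √3665185] = 987.7336

Kővári–Sós–Turán: let r_1, ..., r_61 be the row sums and z = Σ r_i the total number of 1s. Each pair of columns can share at most one row with both entries 1 (else a 2×2 all-ones block appears), so Σ_i C(r_i, 2) ≤ C(123, 2) = 7503. By convexity Σ_i C(r_i, 2) ≥ 61·C(z/61, 2) = z(z − 61)/(2·61), giving z² − 61z − 61·123·122 ≤ 0 and hence z ≤ (1/2)[61 + √(3721 + 4·915366)] = (1/2)[61 + √3665185] ≈ (1/2)(61 + 1914.4673) = 987.7336.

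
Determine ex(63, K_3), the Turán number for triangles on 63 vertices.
ex(63, K_3) = ⌊63^2/4⌋ = 992

Mantel (1907): a triangle-free graph on n vertices has at most ⌊n^2/4⌋ edges, with equality for the complete bipartite graph K_{⌊n/2⌋, ⌈n/2⌉}. For n = 63: ⌊63^2/4⌋ = ⌊3969/4⌋ = 992. The extremal graph is K_{31, 32}, which has 31·32 = 992 edges.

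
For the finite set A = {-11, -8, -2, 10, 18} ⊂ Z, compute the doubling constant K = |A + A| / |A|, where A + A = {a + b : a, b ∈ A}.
K = |A + A| / |A| = 15/5 = 3

Enumerate A + A = {a + b : a, b ∈ A}. With |A| = 5, there are |A|^2 = 25 ordered sum pairs; collecting distinct values, A + A = {-22, -19, -16, -13, -10, -4, -1, 2, 7, 8, 10, 16, 20, 28, 36}, so |A + A| = 15. Thus K = 15/5 = 3. For comparison, the minimum possible |A + A| over all 5-element sets is 2·5 − 1 = 9 (so min K = 9/5), attained only by arithmetic progressions.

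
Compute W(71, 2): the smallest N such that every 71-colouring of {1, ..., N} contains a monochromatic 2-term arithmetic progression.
W(71, 2) = 71 + 1 = 72

A 2-term AP is any pair of integers, so a monochromatic 2-AP exists iff some colour is used at least twice. With 71 colours, the colouring i ↦ i on {1, ..., 71} uses each colour once, avoiding any monochromatic pair, so W(71, 2) > 71. For {1, ..., 72}, pigeonhole forces two integers of the same colour, which form a monochromatic 2-AP. Hence W(71, 2) = 72.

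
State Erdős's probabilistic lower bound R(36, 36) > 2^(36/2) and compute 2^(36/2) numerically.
2^(36/2) = 262144; so R(36, 36) > 262144

Colour each edge of K_n uniformly at random with red/blue. The expected number of monochromatic K_36 is C(n, 36) · 2 · 2^(−C(36,2)). If C(n, 36) · 2^(1 − C(36,2)) < 1, then with positive probability no monochromatic K_36 exists, so R(36, 36) > n. The standard estimate C(n, 36) ≤ n^36/36! shows this inequality holds whenever n ≤ 2^(36/2) (since 36! · 2^(C(36,2) − 1) > 2^(36^2/2) ≥ n^36). Hence R(36, 36) > 2^(36/2) = 262144.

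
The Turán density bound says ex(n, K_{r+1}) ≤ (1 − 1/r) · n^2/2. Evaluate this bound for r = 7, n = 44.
Turán density bound = (6/7) · 44^2/2 = 5808/7 ≈ 829.7143

Turán's theorem: ex(n, K_{r+1}) is achieved by the complete r-partite Turán graph T(n, r) with parts as balanced as possible, and is at most (1 − 1/r) · n^2/2. For r = 7, n = 44: the density bound is (6/7) · 1936/2 = 5808/7 ≈ 829.7143. The integer-valued extremum is e(T(44, 7)) = 829, which is strictly less than the density bound 5808/7 since 7 ∤ 44 (the parts of T(44, 7) cannot all be equal).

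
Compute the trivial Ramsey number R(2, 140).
R(2, 140) = 140

R(2, k) = k for all k ≥ 2: in a 2-colouring of K_k, either some edge is red (a red K_2) or all edges are blue (a blue K_k). And K_{139} coloured all-blue has no blue K_140, so R(2, 140) > 139. Hence R(2, 140) = 140.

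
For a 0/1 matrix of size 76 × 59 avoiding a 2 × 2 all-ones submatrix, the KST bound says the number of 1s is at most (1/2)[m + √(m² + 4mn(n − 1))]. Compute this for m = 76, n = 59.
z(76, 59; 2, 2) ≤ (1/2)[76 + √(76² + 4·76·59·58)] = (1/2)[76 + √1046064] = 549.3864

Kővári–Sós–Turán: let r_1, ..., r_76 be the row sums and z = Σ r_i the total number of 1s. Each pair of columns can share at most one row with both entries 1 (else a 2×2 all-ones block appears), so Σ_i C(r_i, 2) ≤ C(59, 2) = 1711. By convexity Σ_i C(r_i, 2) ≥ 76·C(z/76, 2) = z(z − 76)/(2·76), giving z² − 76z − 76·59·58 ≤ 0 and hence z ≤ (1/2)[76 + √(5776 + 4·260072)] = (1/2)[76 + √1046064] ≈ (1/2)(76 + 1022.7727) = 549.3864.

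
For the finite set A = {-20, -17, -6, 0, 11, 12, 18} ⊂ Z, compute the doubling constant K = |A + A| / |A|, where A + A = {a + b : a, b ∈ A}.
K = |A + A| / |A| = 26/7

Enumerate A + A = {a + b : a, b ∈ A}. With |A| = 7, there are |A|^2 = 49 ordered sum pairs; collecting distinct values, A + A = {-40, -37, -34, -26, -23, -20, -17, -12, -9, -8, -6, -5, -2, 0, 1, 5, 6, 11, 12, 18, 22, 23, 24, 29, 30, 36}, so |A + A| = 26. Thus K = 26/7. For comparison, the minimum possible |A + A| over all 7-element sets is 2·7 − 1 = 13 (so min K = 13/7), attained only by arithmetic progressions.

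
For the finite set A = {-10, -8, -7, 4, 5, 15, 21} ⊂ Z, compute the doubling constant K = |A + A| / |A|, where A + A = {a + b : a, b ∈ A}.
K = |A + A| / |A| = 26/7

Enumerate A + A = {a + b : a, b ∈ A}. With |A| = 7, there are |A|^2 = 49 ordered sum pairs; collecting distinct values, A + A = {-20, -18, -17, -16, -15, -14, -6, -5, -4, -3, -2, 5, 7, 8, 9, 10, 11, 13, 14, 19, 20, 25, 26, 30, 36, 42}, so |A + A| = 26. Thus K = 26/7. For comparison, the minimum possible |A + A| over all 7-element sets is 2·7 − 1 = 13 (so min K = 13/7), attained only by arithmetic progressions.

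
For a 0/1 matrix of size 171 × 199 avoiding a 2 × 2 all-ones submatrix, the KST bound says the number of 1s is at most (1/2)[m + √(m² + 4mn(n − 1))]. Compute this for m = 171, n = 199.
z(171, 199; 2, 2) ≤ (1/2)[171 + √(171² + 4·171·199·198)] = (1/2)[171 + √26980209] = 2682.6238

Kővári–Sós–Turán: let r_1, ..., r_171 be the row sums and z = Σ r_i the total number of 1s. Each pair of columns can share at most one row with both entries 1 (else a 2×2 all-ones block appears), so Σ_i C(r_i, 2) ≤ C(199, 2) = 19701. By convexity Σ_i C(r_i, 2) ≥ 171·C(z/171, 2) = z(z − 171)/(2·171), giving z² − 171z − 171·199·198 ≤ 0 and hence z ≤ (1/2)[171 + √(29241 + 4·6737742)] = (1/2)[171 + √26980209] ≈ (1/2)(171 + 5194.2477) = 2682.6238.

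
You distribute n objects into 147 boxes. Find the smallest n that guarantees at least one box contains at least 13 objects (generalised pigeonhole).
n = (13 − 1)·147 + 1 = 1765

By the generalised pigeonhole principle, to guarantee some box contains ≥ r objects we need more than (r − 1) · k objects total. Threshold: n = (r − 1) · k + 1. With r = 13 and k = 147: n = 12 · 147 + 1 = 1764 + 1 = 1765. For n = 1764 = 12 · 147, we can put exactly 12 objects in every box, avoiding 13 in any single one — so 1765 is tight.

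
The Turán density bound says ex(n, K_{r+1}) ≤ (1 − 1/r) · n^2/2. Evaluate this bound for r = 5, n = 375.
Turán density bound = (4/5) · 375^2/2 = 56250

Turán's theorem: ex(n, K_{r+1}) is achieved by the complete r-partite Turán graph T(n, r) with parts as balanced as possible, and is at most (1 − 1/r) · n^2/2. For r = 5, n = 375: the density bound is (4/5) · 140625/2 = 56250. Since 5 ∣ 375, the Turán graph T(375, 5) has parts of equal size 75, and its edge count e(T(375, 5)) = 56250 attains the density bound exactly.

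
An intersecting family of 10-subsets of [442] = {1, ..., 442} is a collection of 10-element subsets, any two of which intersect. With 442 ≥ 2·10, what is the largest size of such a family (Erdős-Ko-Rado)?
max |F| = C(441, 9) = 1601406816880108315

The Erdős-Ko-Rado theorem states: for n ≥ 2k, an intersecting family of k-subsets of an n-element set has size at most C(n − 1, k − 1), with equality for 'star' families {A ⊆ [n] : |A| = k, i ∈ A} (fix an element i). For n = 442, k = 10: C(441, 9) = 1601406816880108315.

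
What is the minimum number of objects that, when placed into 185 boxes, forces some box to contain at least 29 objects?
n = (29 − 1)·185 + 1 = 5181

By the generalised pigeonhole principle, to guarantee some box contains ≥ r objects we need more than (r − 1) · k objects total. Threshold: n = (r − 1) · k + 1. With r = 29 and k = 185: n = 28 · 185 + 1 = 5180 + 1 = 5181. For n = 5180 = 28 · 185, we can put exactly 28 objects in every box, avoiding 29 in any single one — so 5181 is tight.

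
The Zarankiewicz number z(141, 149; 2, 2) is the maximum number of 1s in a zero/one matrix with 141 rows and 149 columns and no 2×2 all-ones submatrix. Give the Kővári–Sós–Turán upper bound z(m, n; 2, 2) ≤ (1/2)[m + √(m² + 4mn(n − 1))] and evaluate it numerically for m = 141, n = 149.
z(141, 149; 2, 2) ≤ (1/2)[141 + √(141² + 4·141·149·148)] = (1/2)[141 + √12457209] = 1835.2386

Kővári–Sós–Turán: let r_1, ..., r_141 be the row sums and z = Σ r_i the total number of 1s. Each pair of columns can share at most one row with both entries 1 (else a 2×2 all-ones block appears), so Σ_i C(r_i, 2) ≤ C(149, 2) = 11026. By convexity Σ_i C(r_i, 2) ≥ 141·C(z/141, 2) = z(z − 141)/(2·141), giving z² − 141z − 141·149·148 ≤ 0 and hence z ≤ (1/2)[141 + √(19881 + 4·3109332)] = (1/2)[141 + √12457209] ≈ (1/2)(141 + 3529.4772) = 1835.2386.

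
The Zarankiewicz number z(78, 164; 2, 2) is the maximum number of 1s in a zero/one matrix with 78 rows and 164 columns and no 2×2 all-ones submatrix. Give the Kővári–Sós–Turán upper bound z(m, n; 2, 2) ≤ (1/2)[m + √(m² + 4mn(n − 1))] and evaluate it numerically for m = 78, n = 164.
z(78, 164; 2, 2) ≤ (1/2)[78 + √(78² + 4·78·164·163)] = (1/2)[78 + √8346468] = 1483.5127

Kővári–Sós–Turán: let r_1, ..., r_78 be the row sums and z = Σ r_i the total number of 1s. Each pair of columns can share at most one row with both entries 1 (else a 2×2 all-ones block appears), so Σ_i C(r_i, 2) ≤ C(164, 2) = 13366. By convexity Σ_i C(r_i, 2) ≥ 78·C(z/78, 2) = z(z − 78)/(2·78), giving z² − 78z − 78·164·163 ≤ 0 and hence z ≤ (1/2)[78 + √(6084 + 4·2085096)] = (1/2)[78 + √8346468] ≈ (1/2)(78 + 2889.0254) = 1483.5127.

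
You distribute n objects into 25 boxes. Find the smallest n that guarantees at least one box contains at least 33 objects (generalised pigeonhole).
n = (33 − 1)·25 + 1 = 801

By the generalised pigeonhole principle, to guarantee some box contains ≥ r objects we need more than (r − 1) · k objects total. Threshold: n = (r − 1) · k + 1. With r = 33 and k = 25: n = 32 · 25 + 1 = 800 + 1 = 801. For n = 800 = 32 · 25, we can put exactly 32 objects in every box, avoiding 33 in any single one — so 801 is tight.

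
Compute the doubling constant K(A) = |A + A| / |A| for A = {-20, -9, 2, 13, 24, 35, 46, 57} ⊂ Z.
K = |A + A| / |A| = 15/8

Enumerate A + A = {a + b : a, b ∈ A}. With |A| = 8, there are |A|^2 = 64 ordered sum pairs; collecting distinct values, A + A = {-40, -29, -18, -7, 4, 15, 26, 37, 48, 59, 70, 81, 92, 103, 114}, so |A + A| = 15. Thus K = 15/8. Here |A + A| = 2|A| − 1 = 15, the minimum possible — so K = 15/8 is minimal, which holds iff A is an arithmetic progression.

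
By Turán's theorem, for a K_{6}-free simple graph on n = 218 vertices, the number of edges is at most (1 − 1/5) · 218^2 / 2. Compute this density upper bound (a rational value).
Turán density bound = (4/5) · 218^2/2 = 95048/5 ≈ 19009.6

Turán's theorem: ex(n, K_{r+1}) is achieved by the complete r-partite Turán graph T(n, r) with parts as balanced as possible, and is at most (1 − 1/r) · n^2/2. For r = 5, n = 218: the density bound is (4/5) · 47524/2 = 95048/5 ≈ 19009.6. The integer-valued extremum is e(T(218, 5)) = 19009, which is strictly less than the density bound 95048/5 since 5 ∤ 218 (the parts of T(218, 5) cannot all be equal).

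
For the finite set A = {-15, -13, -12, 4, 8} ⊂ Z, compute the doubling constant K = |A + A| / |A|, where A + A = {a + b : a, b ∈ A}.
K = |A + A| / |A| = 15/5 = 3

Enumerate A + A = {a + b : a, b ∈ A}. With |A| = 5, there are |A|^2 = 25 ordered sum pairs; collecting distinct values, A + A = {-30, -28, -27, -26, -25, -24, -11, -9, -8, -7, -5, -4, 8, 12, 16}, so |A + A| = 15. Thus K = 15/5 = 3. For comparison, the minimum possible |A + A| over all 5-element sets is 2·5 − 1 = 9 (so min K = 9/5), attained only by arithmetic progressions.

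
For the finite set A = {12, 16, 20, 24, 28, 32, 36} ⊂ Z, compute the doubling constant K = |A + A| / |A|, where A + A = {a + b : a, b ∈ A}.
K = |A + A| / |A| = 13/7

Enumerate A + A = {a + b : a, b ∈ A}. With |A| = 7, there are |A|^2 = 49 ordered sum pairs; collecting distinct values, A + A = {24, 28, 32, 36, 40, 44, 48, 52, 56, 60, 64, 68, 72}, so |A + A| = 13. Thus K = 13/7. Here |A + A| = 2|A| − 1 = 13, the minimum possible — so K = 13/7 is minimal, which holds iff A is an arithmetic progression.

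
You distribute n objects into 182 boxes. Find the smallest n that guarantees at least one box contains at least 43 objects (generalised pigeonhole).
n = (43 − 1)·182 + 1 = 7645

By the generalised pigeonhole principle, to guarantee some box contains ≥ r objects we need more than (r − 1) · k objects total. Threshold: n = (r − 1) · k + 1. With r = 43 and k = 182: n = 42 · 182 + 1 = 7644 + 1 = 7645. For n = 7644 = 42 · 182, we can put exactly 42 objects in every box, avoiding 43 in any single one — so 7645 is tight.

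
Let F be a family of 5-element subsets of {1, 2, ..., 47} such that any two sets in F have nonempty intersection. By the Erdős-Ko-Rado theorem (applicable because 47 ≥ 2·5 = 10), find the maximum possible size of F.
max |F| = C(46, 4) = 163185

Erdős-Ko-Rado (1961): when n ≥ 2k, max |F| = C(n−1, k−1). The bound is attained by the star {A : i ∈ A} for any fixed i ∈ [n]. Here C(47−1, 5−1) = C(46, 4) = 163185.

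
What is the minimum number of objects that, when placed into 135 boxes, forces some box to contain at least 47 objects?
n = (47 − 1)·135 + 1 = 6211

By the generalised pigeonhole principle, to guarantee some box contains ≥ r objects we need more than (r − 1) · k objects total. Threshold: n = (r − 1) · k + 1. With r = 47 and k = 135: n = 46 · 135 + 1 = 6210 + 1 = 6211. For n = 6210 = 46 · 135, we can put exactly 46 objects in every box, avoiding 47 in any single one — so 6211 is tight.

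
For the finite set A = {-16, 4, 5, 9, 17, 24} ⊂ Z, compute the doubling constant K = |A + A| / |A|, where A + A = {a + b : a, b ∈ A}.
K = |A + A| / |A| = 20/6 = 10/3

Enumerate A + A = {a + b : a, b ∈ A}. With |A| = 6, there are |A|^2 = 36 ordered sum pairs; collecting distinct values, A + A = {-32, -12, -11, -7, 1, 8, 9, 10, 13, 14, 18, 21, 22, 26, 28, 29, 33, 34, 41, 48}, so |A + A| = 20. Thus K = 20/6 = 10/3. For comparison, the minimum possible |A + A| over all 6-element sets is 2·6 − 1 = 11 (so min K = 11/6), attained only by arithmetic progressions.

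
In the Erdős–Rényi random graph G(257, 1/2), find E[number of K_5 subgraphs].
E[# K_5] = C(257, 5) · (1/2)^C(5, 2) = 8984341696 / 2^10 = 140380339/16 = 8773771.1875

For each 5-subset S of vertices (there are C(257, 5) = 8984341696 such S), let X_S = 1 if S induces a K_5 (all C(5, 2) = 10 edges present). Then P(X_S = 1) = (1/2)^10 = 1/1024. By linearity of expectation, E[# K_5] = C(257, 5) · (1/2)^10 = 8984341696 / 1024 = 140380339/16 = 8773771.1875.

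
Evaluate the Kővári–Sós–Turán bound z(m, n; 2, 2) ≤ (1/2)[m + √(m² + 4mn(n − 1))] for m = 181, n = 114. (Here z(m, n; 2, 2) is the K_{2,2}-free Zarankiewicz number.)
z(181, 114; 2, 2) ≤ (1/2)[181 + √(181² + 4·181·114·113)] = (1/2)[181 + √9359329] = 1620.151

Kővári–Sós–Turán: let r_1, ..., r_181 be the row sums and z = Σ r_i the total number of 1s. Each pair of columns can share at most one row with both entries 1 (else a 2×2 all-ones block appears), so Σ_i C(r_i, 2) ≤ C(114, 2) = 6441. By convexity Σ_i C(r_i, 2) ≥ 181·C(z/181, 2) = z(z − 181)/(2·181), giving z² − 181z − 181·114·113 ≤ 0 and hence z ≤ (1/2)[181 + √(32761 + 4·2331642)] = (1/2)[181 + √9359329] ≈ (1/2)(181 + 3059.302) = 1620.151.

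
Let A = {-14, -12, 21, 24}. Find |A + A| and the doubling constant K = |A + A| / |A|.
K = |A + A| / |A| = 10/4 = 5/2

Enumerate A + A = {a + b : a, b ∈ A}. With |A| = 4, there are |A|^2 = 16 ordered sum pairs; collecting distinct values, A + A = {-28, -26, -24, 7, 9, 10, 12, 42, 45, 48}, so |A + A| = 10. Thus K = 10/4 = 5/2. For comparison, the minimum possible |A + A| over all 4-element sets is 2·4 − 1 = 7 (so min K = 7/4), attained only by arithmetic progressions.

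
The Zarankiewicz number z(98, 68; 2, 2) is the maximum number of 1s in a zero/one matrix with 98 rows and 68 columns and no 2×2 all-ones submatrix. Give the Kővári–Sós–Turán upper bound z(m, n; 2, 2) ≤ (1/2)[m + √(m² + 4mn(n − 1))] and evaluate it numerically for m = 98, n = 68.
z(98, 68; 2, 2) ≤ (1/2)[98 + √(98² + 4·98·68·67)] = (1/2)[98 + √1795556] = 718.9918

Kővári–Sós–Turán: let r_1, ..., r_98 be the row sums and z = Σ r_i the total number of 1s. Each pair of columns can share at most one row with both entries 1 (else a 2×2 all-ones block appears), so Σ_i C(r_i, 2) ≤ C(68, 2) = 2278. By convexity Σ_i C(r_i, 2) ≥ 98·C(z/98, 2) = z(z − 98)/(2·98), giving z² − 98z − 98·68·67 ≤ 0 and hence z ≤ (1/2)[98 + √(9604 + 4·446488)] = (1/2)[98 + √1795556] ≈ (1/2)(98 + 1339.9836) = 718.9918.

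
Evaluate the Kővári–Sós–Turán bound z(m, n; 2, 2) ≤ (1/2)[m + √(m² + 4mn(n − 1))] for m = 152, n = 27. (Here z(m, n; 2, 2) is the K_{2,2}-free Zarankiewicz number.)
z(152, 27; 2, 2) ≤ (1/2)[152 + √(152² + 4·152·27·26)] = (1/2)[152 + √449920] = 411.3804

Kővári–Sós–Turán: let r_1, ..., r_152 be the row sums and z = Σ r_i the total number of 1s. Each pair of columns can share at most one row with both entries 1 (else a 2×2 all-ones block appears), so Σ_i C(r_i, 2) ≤ C(27, 2) = 351. By convexity Σ_i C(r_i, 2) ≥ 152·C(z/152, 2) = z(z − 152)/(2·152), giving z² − 152z − 152·27·26 ≤ 0 and hence z ≤ (1/2)[152 + √(23104 + 4·106704)] = (1/2)[152 + √449920] ≈ (1/2)(152 + 670.7608) = 411.3804.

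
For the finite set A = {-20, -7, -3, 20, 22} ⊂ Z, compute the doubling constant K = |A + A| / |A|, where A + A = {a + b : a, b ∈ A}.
K = |A + A| / |A| = 15/5 = 3

Enumerate A + A = {a + b : a, b ∈ A}. With |A| = 5, there are |A|^2 = 25 ordered sum pairs; collecting distinct values, A + A = {-40, -27, -23, -14, -10, -6, 0, 2, 13, 15, 17, 19, 40, 42, 44}, so |A + A| = 15. Thus K = 15/5 = 3. For comparison, the minimum possible |A + A| over all 5-element sets is 2·5 − 1 = 9 (so min K = 9/5), attained only by arithmetic progressions.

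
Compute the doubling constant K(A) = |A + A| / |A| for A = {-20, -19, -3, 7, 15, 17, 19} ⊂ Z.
K = |A + A| / |A| = 26/7

Enumerate A + A = {a + b : a, b ∈ A}. With |A| = 7, there are |A|^2 = 49 ordered sum pairs; collecting distinct values, A + A = {-40, -39, -38, -23, -22, -13, -12, -6, -5, -4, -3, -2, -1, 0, 4, 12, 14, 16, 22, 24, 26, 30, 32, 34, 36, 38}, so |A + A| = 26. Thus K = 26/7. For comparison, the minimum possible |A + A| over all 7-element sets is 2·7 − 1 = 13 (so min K = 13/7), attained only by arithmetic progressions.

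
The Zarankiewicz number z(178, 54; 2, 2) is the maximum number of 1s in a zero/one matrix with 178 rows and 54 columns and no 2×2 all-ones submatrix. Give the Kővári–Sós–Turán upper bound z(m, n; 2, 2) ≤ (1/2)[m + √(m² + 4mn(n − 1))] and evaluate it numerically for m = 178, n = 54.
z(178, 54; 2, 2) ≤ (1/2)[178 + √(178² + 4·178·54·53)] = (1/2)[178 + √2069428] = 808.2753

Kővári–Sós–Turán: let r_1, ..., r_178 be the row sums and z = Σ r_i the total number of 1s. Each pair of columns can share at most one row with both entries 1 (else a 2×2 all-ones block appears), so Σ_i C(r_i, 2) ≤ C(54, 2) = 1431. By convexity Σ_i C(r_i, 2) ≥ 178·C(z/178, 2) = z(z − 178)/(2·178), giving z² − 178z − 178·54·53 ≤ 0 and hence z ≤ (1/2)[178 + √(31684 + 4·509436)] = (1/2)[178 + √2069428] ≈ (1/2)(178 + 1438.5507) = 808.2753.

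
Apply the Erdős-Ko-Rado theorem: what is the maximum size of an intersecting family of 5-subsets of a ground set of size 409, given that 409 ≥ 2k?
max |F| = C(408, 4) = 1137691170

Erdős-Ko-Rado (1961): when n ≥ 2k, max |F| = C(n−1, k−1). The bound is attained by the star {A : i ∈ A} for any fixed i ∈ [n]. Here C(409−1, 5−1) = C(408, 4) = 1137691170.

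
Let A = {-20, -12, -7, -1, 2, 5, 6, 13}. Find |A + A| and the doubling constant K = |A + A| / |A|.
K = |A + A| / |A| = 30/8 = 15/4

Enumerate A + A = {a + b : a, b ∈ A}. With |A| = 8, there are |A|^2 = 64 ordered sum pairs; collecting distinct values, A + A = {-40, -32, -27, -24, -21, -19, -18, -15, -14, -13, -10, -8, -7, -6, -5, -2, -1, 1, 4, 5, 6, 7, 8, 10, 11, 12, 15, 18, 19, 26}, so |A + A| = 30. Thus K = 30/8 = 15/4. For comparison, the minimum possible |A + A| over all 8-element sets is 2·8 − 1 = 15 (so min K = 15/8), attained only by arithmetic progressions.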